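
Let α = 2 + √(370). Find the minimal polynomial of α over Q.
m_α(x) = x^2 - 4x - 366

From α - 2 = √(370), squaring gives (α - 2)^2 = 370, i.e. α^2 - 4α + 4 = 370, so α^2 - 4α - 366 = 0. The discriminant of x^2 - 4x - 366 is (-4)^2 - 4·(-366) = 16 + 1464 = 1480, and 4·(370) is not a perfect square in Q since 370 is squarefree and ≠ 1. Hence x^2 - 4x - 366 is irreducible over Q and is the minimal polynomial of α.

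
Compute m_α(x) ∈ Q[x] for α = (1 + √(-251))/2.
m_α(x) = x^2 - x + 63

From 2α - 1 = √(-251), squaring gives (2α - 1)^2 = -251, i.e. 4α^2 - 4α + 1 = -251, so α^2 - α + (1 + 251)/4 = 0. Since -251 ≡ 1 (mod 4), (1 + 251)/4 = 63 ∈ Z. The polynomial x^2 - x + 63 has discriminant 1 - 4·(63) = -251, which is not a perfect square in Q (d = -251 is squarefree and ≠ 1), so x^2 - x + 63 is irreducible over Q. It is the minimal polynomial of α.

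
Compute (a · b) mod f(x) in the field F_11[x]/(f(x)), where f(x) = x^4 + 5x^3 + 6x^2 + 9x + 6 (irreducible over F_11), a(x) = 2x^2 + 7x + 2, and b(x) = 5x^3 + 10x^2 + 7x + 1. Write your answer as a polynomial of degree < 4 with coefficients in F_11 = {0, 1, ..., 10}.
a · b ≡ 9x^3 + 6x^2 + 4x + 5 (mod f(x))

Multiply in F_11[x]: a(x)·b(x) = (2x^2 + 7x + 2)·(5x^3 + 10x^2 + 7x + 1) = 10x^5 + 6x^3 + 5x^2 + 10x + 2. This has degree ≥ 4, so divide by f(x) over F_11: 10x^5 + 6x^3 + 5x^2 + 10x + 2 = (10x + 5)·(x^4 + 5x^3 + 6x^2 + 9x + 6) + (9x^3 + 6x^2 + 4x + 5). Hence a·b ≡ 9x^3 + 6x^2 + 4x + 5 (mod f). (F_11[x]/(f) is a field with 11^4 = 14641 elements since f is irreducible of degree 4.)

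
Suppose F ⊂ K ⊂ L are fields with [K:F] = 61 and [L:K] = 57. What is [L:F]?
[L:F] = 3477

The tower law says that for any tower of field extensions F ⊂ K ⊂ L with finite degrees, [L:F] = [L:K] · [K:F]. Here this gives [L:F] = 57 · 61 = 3477.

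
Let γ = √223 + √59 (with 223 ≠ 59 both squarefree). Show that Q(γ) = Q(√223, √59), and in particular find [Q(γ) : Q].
[Q(γ) : Q] = 4 (equivalently, Q(γ) = Q(√223, √59))

Obviously Q(γ) ⊆ Q(√223, √59), and [Q(√223, √59):Q] = 4 (since 223, 59 are distinct squarefree integers > 1 with 13157 not a perfect square). To show equality we compute the minimal polynomial of γ. From γ = √223 + √59: γ^2 = 223 + 2√(13157) + 59 = 282 + 2√(13157), so γ^2 - 282 = 2√(13157); squaring, (γ^2 - 282)^2 = 4·13157, i.e. γ^4 - 564γ^2 + 79524 - 52628 = 0, i.e. γ^4 - 564γ^2 + 26896 = 0. So γ is a root of x^4 - 564x^2 + 26896. This polynomial is irreducible over Q: it has no rational root (each ±√223 ± √59 is irrational), and any factorization into two quadratics over Q would force √(13157) ∈ Q (pairing opposite roots) or √223, √59 ∈ Q (other pairings), all impossible. Hence [Q(γ):Q] = 4 = [Q(√223, √59):Q], so Q(γ) = Q(√223, √59).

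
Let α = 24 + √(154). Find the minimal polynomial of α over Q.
m_α(x) = x^2 - 48x + 422

From α - 24 = √(154), squaring gives (α - 24)^2 = 154, i.e. α^2 - 48α + 576 = 154, so α^2 - 48α + 422 = 0. The discriminant of x^2 - 48x + 422 is (-48)^2 - 4·(422) = 2304 - 1688 = 616, and 4·(154) is not a perfect square in Q since 154 is squarefree and ≠ 1. Hence x^2 - 48x + 422 is irreducible over Q and is the minimal polynomial of α.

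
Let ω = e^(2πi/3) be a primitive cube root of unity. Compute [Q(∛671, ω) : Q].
[Q(∛671, ω) : Q] = 6

[Q(∛671):Q] = 3 (min poly x^3 - 671, irreducible since 671 is not a perfect cube). [Q(ω):Q] = 2 (min poly x^2 + x + 1). Since Q(∛671) ⊂ R and ω ∉ R, we have ω ∉ Q(∛671), so x^2 + x + 1 remains irreducible over Q(∛671) and [Q(∛671, ω) : Q(∛671)] = 2. By the tower law, [Q(∛671, ω) : Q] = 3 · 2 = 6. (In fact Q(∛671, ω) is the splitting field of x^3 - 671 over Q.)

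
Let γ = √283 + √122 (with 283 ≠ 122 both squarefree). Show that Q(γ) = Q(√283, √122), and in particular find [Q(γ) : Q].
[Q(γ) : Q] = 4 (equivalently, Q(γ) = Q(√283, √122))

Obviously Q(γ) ⊆ Q(√283, √122), and [Q(√283, √122):Q] = 4 (since 283, 122 are distinct squarefree integers > 1 with 34526 not a perfect square). To show equality we compute the minimal polynomial of γ. From γ = √283 + √122: γ^2 = 283 + 2√(34526) + 122 = 405 + 2√(34526), so γ^2 - 405 = 2√(34526); squaring, (γ^2 - 405)^2 = 4·34526, i.e. γ^4 - 810γ^2 + 164025 - 138104 = 0, i.e. γ^4 - 810γ^2 + 25921 = 0. So γ is a root of x^4 - 810x^2 + 25921. This polynomial is irreducible over Q: it has no rational root (each ±√283 ± √122 is irrational), and any factorization into two quadratics over Q would force √(34526) ∈ Q (pairing opposite roots) or √283, √122 ∈ Q (other pairings), all impossible. Hence [Q(γ):Q] = 4 = [Q(√283, √122):Q], so Q(γ) = Q(√283, √122).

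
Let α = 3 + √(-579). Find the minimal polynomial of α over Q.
m_α(x) = x^2 - 6x + 588

From α - 3 = √(-579), squaring gives (α - 3)^2 = -579, i.e. α^2 - 6α + 9 = -579, so α^2 - 6α + 588 = 0. The discriminant of x^2 - 6x + 588 is (-6)^2 - 4·(588) = 36 - 2352 = -2316, and 4·(-579) is not a perfect square in Q since -579 is squarefree and ≠ 1. Hence x^2 - 6x + 588 is irreducible over Q and is the minimal polynomial of α.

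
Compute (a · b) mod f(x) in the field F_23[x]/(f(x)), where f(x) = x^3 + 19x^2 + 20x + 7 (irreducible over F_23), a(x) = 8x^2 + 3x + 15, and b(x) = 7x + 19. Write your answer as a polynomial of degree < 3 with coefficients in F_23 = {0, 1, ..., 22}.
a · b ≡ 6x^2 + 8x + 8 (mod f(x))

Multiply in F_23[x]: a(x)·b(x) = (8x^2 + 3x + 15)·(7x + 19) = 10x^3 + 12x^2 + x + 9. This has degree ≥ 3, so divide by f(x) over F_23: 10x^3 + 12x^2 + x + 9 = (10)·(x^3 + 19x^2 + 20x + 7) + (6x^2 + 8x + 8). Hence a·b ≡ 6x^2 + 8x + 8 (mod f). (F_23[x]/(f) is a field with 23^3 = 12167 elements since f is irreducible of degree 3.)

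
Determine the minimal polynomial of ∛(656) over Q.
m_α(x) = x^3 - 656

α satisfies α^3 = 656, so x^3 - 656 annihilates α. By the rational root test, a rational root p/q (in lowest terms) of x^3 - 656 would satisfy p^3 = 656 q^3, forcing q = 1 and p^3 = 656; but 656 is not a perfect cube, contradiction. A monic cubic over Q with no rational root is irreducible (any nontrivial factorization would include a linear factor). Hence x^3 - 656 is the minimal polynomial of α, and in particular [Q(α):Q] = 3.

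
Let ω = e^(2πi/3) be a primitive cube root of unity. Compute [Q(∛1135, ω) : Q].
[Q(∛1135, ω) : Q] = 6

[Q(∛1135):Q] = 3 (min poly x^3 - 1135, irreducible since 1135 is not a perfect cube). [Q(ω):Q] = 2 (min poly x^2 + x + 1). Since Q(∛1135) ⊂ R and ω ∉ R, we have ω ∉ Q(∛1135), so x^2 + x + 1 remains irreducible over Q(∛1135) and [Q(∛1135, ω) : Q(∛1135)] = 2. By the tower law, [Q(∛1135, ω) : Q] = 3 · 2 = 6. (In fact Q(∛1135, ω) is the splitting field of x^3 - 1135 over Q.)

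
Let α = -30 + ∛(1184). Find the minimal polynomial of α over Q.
m_α(x) = x^3 + 90x^2 + 2700x + 25816

Set β = α + 30 = ∛(1184), so β^3 = 1184. Then (α + 30)^3 - 1184 = 0, i.e. α is a root of g(x) = (x + 30)^3 - 1184 = x^3 + 90x^2 + 2700x + 25816. Since g(x) = h(x + 30) where h(x) = x^3 - 1184, and h is irreducible over Q (because 1184 is not a perfect cube, so h has no rational root, and a monic cubic with no rational root is irreducible), g is also irreducible (irreducibility is preserved under the substitution x → x + 30). Hence m_α(x) = x^3 + 90x^2 + 2700x + 25816.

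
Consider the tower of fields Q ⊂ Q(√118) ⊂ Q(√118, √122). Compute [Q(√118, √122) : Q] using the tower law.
[Q(√118, √122) : Q] = 4

[Q(√118):Q] = 2 (min poly x^2 - 118, irreducible since 118 is squarefree > 1). For the top step, suppose √122 ∈ Q(√118), say √122 = c + d√118 with c, d ∈ Q. Squaring: 122 = c^2 + 118d^2 + 2cd√118. Since √118 ∉ Q this forces 2cd = 0. If d = 0 then √122 = c ∈ Q, contradicting 122 squarefree > 1. If c = 0 then 122 = 118d^2, so 118·122 = (118d)^2 is a perfect square in Q — but 118·122 = 14396 is not a perfect square (since 118 and 122 are distinct squarefree integers). Contradiction. Hence √122 ∉ Q(√118), so x^2 - 122 stays irreducible over Q(√118) and [Q(√118, √122) : Q(√118)] = 2. By the tower law, [Q(√118, √122) : Q] = 2 · 2 = 4.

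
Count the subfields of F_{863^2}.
F_{863^2} has 2 subfields

The subfields of F_{p^n} are exactly the fields F_{p^d} for d | n (each is the fixed field of the unique index-d subgroup of Gal(F_{p^n}/F_p) ≅ Z/nZ). The divisors of n = 2 are {1, 2}, giving 2 subfields: F_{863^1}, F_{863^2}.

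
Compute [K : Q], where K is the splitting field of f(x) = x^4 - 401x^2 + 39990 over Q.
[K : Q] = 4

Solving the quadratic in x^2: x^2 = (401 ± √(401^2 - 4·39990))/2 = (401 ± √841)/2 = (401 ± 29)/2, giving x^2 = 186 or x^2 = 215. So f(x) = (x^2 - 186)(x^2 - 215) and the roots of f are ±√186, ±√215. Hence the splitting field is K = Q(√186, √215). Since 186 and 215 are distinct squarefree integers > 1, their product 39990 is not a perfect square, so √215 ∉ Q(√186). By the tower law [K:Q] = [Q(√186,√215):Q(√186)] · [Q(√186):Q] = 2 · 2 = 4.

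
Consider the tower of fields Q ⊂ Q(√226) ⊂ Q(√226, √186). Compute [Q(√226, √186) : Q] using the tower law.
[Q(√226, √186) : Q] = 4

[Q(√226):Q] = 2 (min poly x^2 - 226, irreducible since 226 is squarefree > 1). For the top step, suppose √186 ∈ Q(√226), say √186 = c + d√226 with c, d ∈ Q. Squaring: 186 = c^2 + 226d^2 + 2cd√226. Since √226 ∉ Q this forces 2cd = 0. If d = 0 then √186 = c ∈ Q, contradicting 186 squarefree > 1. If c = 0 then 186 = 226d^2, so 226·186 = (226d)^2 is a perfect square in Q — but 226·186 = 42036 is not a perfect square (since 226 and 186 are distinct squarefree integers). Contradiction. Hence √186 ∉ Q(√226), so x^2 - 186 stays irreducible over Q(√226) and [Q(√226, √186) : Q(√226)] = 2. By the tower law, [Q(√226, √186) : Q] = 2 · 2 = 4.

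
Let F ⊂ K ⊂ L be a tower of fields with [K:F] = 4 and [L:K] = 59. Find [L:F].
[L:F] = 236

The tower law says that for any tower of field extensions F ⊂ K ⊂ L with finite degrees, [L:F] = [L:K] · [K:F]. Here this gives [L:F] = 59 · 4 = 236.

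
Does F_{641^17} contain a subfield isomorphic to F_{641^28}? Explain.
No: F_{641^28} is not a subfield of F_{641^17}

F_{p^m} embeds in F_{p^n} iff m | n. Here 28 ∤ 17 (since 17 = 0·28 + 17 with remainder 17 ≠ 0), so F_{641^28} is not a subfield of F_{641^17}. Equivalently: if it were, the tower law would give 28 = [F_{641^28}:F_641] dividing [F_{641^17}:F_641] = 17, contradiction.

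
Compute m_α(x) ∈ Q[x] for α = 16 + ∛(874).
m_α(x) = x^3 - 48x^2 + 768x - 4970

Set β = α - 16 = ∛(874), so β^3 = 874. Then (α - 16)^3 - 874 = 0, i.e. α is a root of g(x) = (x - 16)^3 - 874 = x^3 - 48x^2 + 768x - 4970. Since g(x) = h(x - 16) where h(x) = x^3 - 874, and h is irreducible over Q (because 874 is not a perfect cube, so h has no rational root, and a monic cubic with no rational root is irreducible), g is also irreducible (irreducibility is preserved under the substitution x → x - 16). Hence m_α(x) = x^3 - 48x^2 + 768x - 4970.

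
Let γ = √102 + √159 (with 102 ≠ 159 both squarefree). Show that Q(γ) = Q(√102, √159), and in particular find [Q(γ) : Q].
[Q(γ) : Q] = 4 (equivalently, Q(γ) = Q(√102, √159))

Obviously Q(γ) ⊆ Q(√102, √159), and [Q(√102, √159):Q] = 4 (since 102, 159 are distinct squarefree integers > 1 with 16218 not a perfect square). To show equality we compute the minimal polynomial of γ. From γ = √102 + √159: γ^2 = 102 + 2√(16218) + 159 = 261 + 2√(16218), so γ^2 - 261 = 2√(16218); squaring, (γ^2 - 261)^2 = 4·16218, i.e. γ^4 - 522γ^2 + 68121 - 64872 = 0, i.e. γ^4 - 522γ^2 + 3249 = 0. So γ is a root of x^4 - 522x^2 + 3249. This polynomial is irreducible over Q: it has no rational root (each ±√102 ± √159 is irrational), and any factorization into two quadratics over Q would force √(16218) ∈ Q (pairing opposite roots) or √102, √159 ∈ Q (other pairings), all impossible. Hence [Q(γ):Q] = 4 = [Q(√102, √159):Q], so Q(γ) = Q(√102, √159).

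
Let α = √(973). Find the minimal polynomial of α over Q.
m_α(x) = x^2 - 973

α satisfies α^2 - 973 = 0, so x^2 - 973 annihilates α. Since d = 973 is squarefree and ≠ 1, it is not a perfect square in Q, so x^2 - 973 has no rational root and is therefore irreducible over Q (a degree-2 polynomial over a field is irreducible iff it has no root). Hence m_α(x) = x^2 - 973.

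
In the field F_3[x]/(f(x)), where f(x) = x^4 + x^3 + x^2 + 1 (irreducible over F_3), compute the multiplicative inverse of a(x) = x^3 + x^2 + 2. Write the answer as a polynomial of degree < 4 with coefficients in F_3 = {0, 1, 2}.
a(x)^(-1) ≡ x^3 (mod f(x))

Since f is irreducible over F_3, F_3[x]/(f) is a field and a(x) ≠ 0 has an inverse. Apply the extended Euclidean algorithm to f(x) and a(x) in F_3[x]: f(x) = (x)·a(x) + (x^2 + x + 1);  a(x) = (x)·(x^2 + x + 1) + (2x + 2);  (x^2 + x + 1) = (2x)·(2x + 2) + (1). The last nonzero remainder is the constant 1 = gcd(f, a) in F_3. Back-substituting through the division chain expresses 1 = s(x)·a(x) + t(x)·f(x) with s(x) ≡ x^3 (mod f), so a(x)^(-1) ≡ s(x) = x^3 (mod f). Check: (x^3 + x^2 + 2)·(x^3) = x^6 + x^5 + 2x^3 ≡ 1 (mod x^4 + x^3 + x^2 + 1).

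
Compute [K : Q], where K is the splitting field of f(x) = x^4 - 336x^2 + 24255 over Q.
[K : Q] = 4

Solving the quadratic in x^2: x^2 = (336 ± √(336^2 - 4·24255))/2 = (336 ± √15876)/2 = (336 ± 126)/2, giving x^2 = 105 or x^2 = 231. So f(x) = (x^2 - 105)(x^2 - 231) and the roots of f are ±√105, ±√231. Hence the splitting field is K = Q(√105, √231). Since 105 and 231 are distinct squarefree integers > 1, their product 24255 is not a perfect square, so √231 ∉ Q(√105). By the tower law [K:Q] = [Q(√105,√231):Q(√105)] · [Q(√105):Q] = 2 · 2 = 4.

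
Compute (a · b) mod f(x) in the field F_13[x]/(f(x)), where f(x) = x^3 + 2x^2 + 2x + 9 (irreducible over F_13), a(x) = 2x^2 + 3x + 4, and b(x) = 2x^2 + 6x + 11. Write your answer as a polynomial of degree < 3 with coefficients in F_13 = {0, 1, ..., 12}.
a · b ≡ 7x^2 + x + 6 (mod f(x))

Multiply in F_13[x]: a(x)·b(x) = (2x^2 + 3x + 4)·(2x^2 + 6x + 11) = 4x^4 + 5x^3 + 9x^2 + 5x + 5. This has degree ≥ 3, so divide by f(x) over F_13: 4x^4 + 5x^3 + 9x^2 + 5x + 5 = (4x + 10)·(x^3 + 2x^2 + 2x + 9) + (7x^2 + x + 6). Hence a·b ≡ 7x^2 + x + 6 (mod f). (F_13[x]/(f) is a field with 13^3 = 2197 elements since f is irreducible of degree 3.)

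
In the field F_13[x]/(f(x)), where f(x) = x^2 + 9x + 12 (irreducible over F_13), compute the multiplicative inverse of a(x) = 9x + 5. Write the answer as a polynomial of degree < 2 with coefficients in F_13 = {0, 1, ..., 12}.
a(x)^(-1) ≡ 8x + 4 (mod f(x))

Since f is irreducible over F_13, F_13[x]/(f) is a field and a(x) ≠ 0 has an inverse. Apply the extended Euclidean algorithm to f(x) and a(x) in F_13[x]: f(x) = (3x + 8)·a(x) + (11). The last nonzero remainder is the constant 11 = gcd(f, a) in F_13. Back-substituting through the division chain expresses 11 = s(x)·a(x) + t(x)·f(x) with s(x) ≡ 10x + 5 (mod f), so (10x + 5)·a(x) ≡ 11 (mod f). Multiplying by 11^(-1) ≡ 6 in F_13 gives a(x)^(-1) ≡ 6·(10x + 5) ≡ 8x + 4 (mod f). Check: (9x + 5)·(8x + 4) = 7x^2 + 11x + 7 ≡ 1 (mod x^2 + 9x + 12).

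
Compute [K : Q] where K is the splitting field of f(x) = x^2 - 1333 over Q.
[K : Q] = 2

f(x) = x^2 - 1333 factors as (x - √1333)(x + √1333). The splitting field is K = Q(√1333). Since 1333 is squarefree and > 1, it is not a perfect square, so x^2 - 1333 is irreducible over Q and [Q(√1333) : Q] = 2. Hence [K : Q] = 2.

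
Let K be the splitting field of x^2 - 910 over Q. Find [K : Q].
[K : Q] = 2

f(x) = x^2 - 910 factors as (x - √910)(x + √910). The splitting field is K = Q(√910). Since 910 is squarefree and > 1, it is not a perfect square, so x^2 - 910 is irreducible over Q and [Q(√910) : Q] = 2. Hence [K : Q] = 2.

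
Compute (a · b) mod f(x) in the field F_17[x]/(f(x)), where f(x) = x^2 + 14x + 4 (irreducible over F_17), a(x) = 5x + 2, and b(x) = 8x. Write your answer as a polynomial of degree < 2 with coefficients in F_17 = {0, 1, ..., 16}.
a · b ≡ 10 (mod f(x))

Multiply in F_17[x]: a(x)·b(x) = (5x + 2)·(8x) = 6x^2 + 16x. This has degree ≥ 2, so divide by f(x) over F_17: 6x^2 + 16x = (6)·(x^2 + 14x + 4) + (10). Hence a·b ≡ 10 (mod f). (F_17[x]/(f) is a field with 17^2 = 289 elements since f is irreducible of degree 2.)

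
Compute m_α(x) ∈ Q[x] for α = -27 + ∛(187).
m_α(x) = x^3 + 81x^2 + 2187x + 19496

Set β = α + 27 = ∛(187), so β^3 = 187. Then (α + 27)^3 - 187 = 0, i.e. α is a root of g(x) = (x + 27)^3 - 187 = x^3 + 81x^2 + 2187x + 19496. Since g(x) = h(x + 27) where h(x) = x^3 - 187, and h is irreducible over Q (because 187 is not a perfect cube, so h has no rational root, and a monic cubic with no rational root is irreducible), g is also irreducible (irreducibility is preserved under the substitution x → x + 27). Hence m_α(x) = x^3 + 81x^2 + 2187x + 19496.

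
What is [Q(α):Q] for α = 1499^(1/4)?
[Q(α):Q] = 4

α is a root of x^4 - 1499. By Eisenstein's criterion at the prime p = 1499 (which divides the constant term 1499 but p^2 = 2247001 does not, since 1499 is squarefree), x^4 - 1499 is irreducible over Q. Hence [Q(α):Q] = 4.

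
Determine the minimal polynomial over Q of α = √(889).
m_α(x) = x^2 - 889

α satisfies α^2 - 889 = 0, so x^2 - 889 annihilates α. Since d = 889 is squarefree and ≠ 1, it is not a perfect square in Q, so x^2 - 889 has no rational root and is therefore irreducible over Q (a degree-2 polynomial over a field is irreducible iff it has no root). Hence m_α(x) = x^2 - 889.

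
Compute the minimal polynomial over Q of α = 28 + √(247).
m_α(x) = x^2 - 56x + 537

From α - 28 = √(247), squaring gives (α - 28)^2 = 247, i.e. α^2 - 56α + 784 = 247, so α^2 - 56α + 537 = 0. The discriminant of x^2 - 56x + 537 is (-56)^2 - 4·(537) = 3136 - 2148 = 988, and 4·(247) is not a perfect square in Q since 247 is squarefree and ≠ 1. Hence x^2 - 56x + 537 is irreducible over Q and is the minimal polynomial of α.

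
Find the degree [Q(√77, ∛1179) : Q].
[Q(√77, ∛1179) : Q] = 6

Let L = Q(√77, ∛1179). Since Q(√77) ⊂ L and [Q(√77):Q] = 2, the tower law gives 2 | [L:Q]. Likewise Q(∛1179) ⊂ L with [Q(∛1179):Q] = 3 (because 1179 is not a perfect cube), so 3 | [L:Q]. As gcd(2,3) = 1, [L:Q] is divisible by 6. Conversely L is generated over Q by √77 and ∛1179, so [L:Q] ≤ 2·3 = 6. Therefore [Q(√77, ∛1179) : Q] = 6.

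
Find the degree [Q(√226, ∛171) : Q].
[Q(√226, ∛171) : Q] = 6

Let L = Q(√226, ∛171). Since Q(√226) ⊂ L and [Q(√226):Q] = 2, the tower law gives 2 | [L:Q]. Likewise Q(∛171) ⊂ L with [Q(∛171):Q] = 3 (because 171 is not a perfect cube), so 3 | [L:Q]. As gcd(2,3) = 1, [L:Q] is divisible by 6. Conversely L is generated over Q by √226 and ∛171, so [L:Q] ≤ 2·3 = 6. Therefore [Q(√226, ∛171) : Q] = 6.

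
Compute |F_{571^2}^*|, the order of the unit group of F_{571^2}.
|F_{571^2}^*| = 326040

F_{571^2} has 571^2 = 326041 elements; its multiplicative group consists of all nonzero elements, so |F_{571^2}^*| = 326041 - 1 = 326040. (It is cyclic since any finite subgroup of the multiplicative group of a field is cyclic.)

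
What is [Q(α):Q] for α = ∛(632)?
[Q(α):Q] = 3

The minimal polynomial of α is x^3 - 632, irreducible over Q since 632 is not a perfect cube (so x^3 - 632 has no rational root). Hence [Q(α):Q] = deg(m_α) = 3.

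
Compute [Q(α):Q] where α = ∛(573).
[Q(α):Q] = 3

The minimal polynomial of α is x^3 - 573, irreducible over Q since 573 is not a perfect cube (so x^3 - 573 has no rational root). Hence [Q(α):Q] = deg(m_α) = 3.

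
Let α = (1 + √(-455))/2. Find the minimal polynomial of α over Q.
m_α(x) = x^2 - x + 114

From 2α - 1 = √(-455), squaring gives (2α - 1)^2 = -455, i.e. 4α^2 - 4α + 1 = -455, so α^2 - α + (1 + 455)/4 = 0. Since -455 ≡ 1 (mod 4), (1 + 455)/4 = 114 ∈ Z. The polynomial x^2 - x + 114 has discriminant 1 - 4·(114) = -455, which is not a perfect square in Q (d = -455 is squarefree and ≠ 1), so x^2 - x + 114 is irreducible over Q. It is the minimal polynomial of α.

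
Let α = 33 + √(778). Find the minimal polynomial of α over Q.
m_α(x) = x^2 - 66x + 311

From α - 33 = √(778), squaring gives (α - 33)^2 = 778, i.e. α^2 - 66α + 1089 = 778, so α^2 - 66α + 311 = 0. The discriminant of x^2 - 66x + 311 is (-66)^2 - 4·(311) = 4356 - 1244 = 3112, and 4·(778) is not a perfect square in Q since 778 is squarefree and ≠ 1. Hence x^2 - 66x + 311 is irreducible over Q and is the minimal polynomial of α.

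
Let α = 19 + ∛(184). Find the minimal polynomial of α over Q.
m_α(x) = x^3 - 57x^2 + 1083x - 7043

Set β = α - 19 = ∛(184), so β^3 = 184. Then (α - 19)^3 - 184 = 0, i.e. α is a root of g(x) = (x - 19)^3 - 184 = x^3 - 57x^2 + 1083x - 7043. Since g(x) = h(x - 19) where h(x) = x^3 - 184, and h is irreducible over Q (because 184 is not a perfect cube, so h has no rational root, and a monic cubic with no rational root is irreducible), g is also irreducible (irreducibility is preserved under the substitution x → x - 19). Hence m_α(x) = x^3 - 57x^2 + 1083x - 7043.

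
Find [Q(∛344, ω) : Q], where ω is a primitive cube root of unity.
[Q(∛344, ω) : Q] = 6

[Q(∛344):Q] = 3 (min poly x^3 - 344, irreducible since 344 is not a perfect cube). [Q(ω):Q] = 2 (min poly x^2 + x + 1). Since Q(∛344) ⊂ R and ω ∉ R, we have ω ∉ Q(∛344), so x^2 + x + 1 remains irreducible over Q(∛344) and [Q(∛344, ω) : Q(∛344)] = 2. By the tower law, [Q(∛344, ω) : Q] = 3 · 2 = 6. (In fact Q(∛344, ω) is the splitting field of x^3 - 344 over Q.)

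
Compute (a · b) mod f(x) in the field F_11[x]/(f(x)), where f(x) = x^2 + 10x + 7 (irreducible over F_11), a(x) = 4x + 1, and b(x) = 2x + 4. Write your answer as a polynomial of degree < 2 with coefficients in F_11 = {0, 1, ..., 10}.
a · b ≡ 4x + 3 (mod f(x))

Multiply in F_11[x]: a(x)·b(x) = (4x + 1)·(2x + 4) = 8x^2 + 7x + 4. This has degree ≥ 2, so divide by f(x) over F_11: 8x^2 + 7x + 4 = (8)·(x^2 + 10x + 7) + (4x + 3). Hence a·b ≡ 4x + 3 (mod f). (F_11[x]/(f) is a field with 11^2 = 121 elements since f is irreducible of degree 2.)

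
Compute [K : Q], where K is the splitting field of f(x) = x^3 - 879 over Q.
[K : Q] = 6

The roots of x^3 - 879 are ∛879, ω∛879, ω^2∛879 where ω = e^(2πi/3) is a primitive cube root of unity, so K = Q(∛879, ω). Now [Q(∛879):Q] = 3 (since 879 is not a perfect cube, x^3 - 879 is irreducible) and [Q(ω):Q] = 2. Both 2 and 3 divide [K:Q], and [K:Q] ≤ 3·2 = 6, so [K:Q] = 6. (Equivalently: Q(∛879) ⊂ R but ω ∉ R, so [K : Q(∛879)] = 2.)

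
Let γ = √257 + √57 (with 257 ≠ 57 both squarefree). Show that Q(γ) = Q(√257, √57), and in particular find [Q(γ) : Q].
[Q(γ) : Q] = 4 (equivalently, Q(γ) = Q(√257, √57))

Obviously Q(γ) ⊆ Q(√257, √57), and [Q(√257, √57):Q] = 4 (since 257, 57 are distinct squarefree integers > 1 with 14649 not a perfect square). To show equality we compute the minimal polynomial of γ. From γ = √257 + √57: γ^2 = 257 + 2√(14649) + 57 = 314 + 2√(14649), so γ^2 - 314 = 2√(14649); squaring, (γ^2 - 314)^2 = 4·14649, i.e. γ^4 - 628γ^2 + 98596 - 58596 = 0, i.e. γ^4 - 628γ^2 + 40000 = 0. So γ is a root of x^4 - 628x^2 + 40000. This polynomial is irreducible over Q: it has no rational root (each ±√257 ± √57 is irrational), and any factorization into two quadratics over Q would force √(14649) ∈ Q (pairing opposite roots) or √257, √57 ∈ Q (other pairings), all impossible. Hence [Q(γ):Q] = 4 = [Q(√257, √57):Q], so Q(γ) = Q(√257, √57).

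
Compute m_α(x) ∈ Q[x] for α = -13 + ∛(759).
m_α(x) = x^3 + 39x^2 + 507x + 1438

Set β = α + 13 = ∛(759), so β^3 = 759. Then (α + 13)^3 - 759 = 0, i.e. α is a root of g(x) = (x + 13)^3 - 759 = x^3 + 39x^2 + 507x + 1438. Since g(x) = h(x + 13) where h(x) = x^3 - 759, and h is irreducible over Q (because 759 is not a perfect cube, so h has no rational root, and a monic cubic with no rational root is irreducible), g is also irreducible (irreducibility is preserved under the substitution x → x + 13). Hence m_α(x) = x^3 + 39x^2 + 507x + 1438.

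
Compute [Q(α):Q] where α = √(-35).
[Q(α):Q] = 2

[Q(α):Q] equals the degree of the minimal polynomial of α. Here α^2 = -35 and x^2 + 35 is irreducible (d = -35 is squarefree, ≠ 1, hence not a square), so deg(m_α) = 2. Thus [Q(α):Q] = 2.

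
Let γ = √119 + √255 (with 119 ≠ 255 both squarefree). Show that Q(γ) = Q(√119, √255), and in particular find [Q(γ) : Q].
[Q(γ) : Q] = 4 (equivalently, Q(γ) = Q(√119, √255))

Obviously Q(γ) ⊆ Q(√119, √255), and [Q(√119, √255):Q] = 4 (since 119, 255 are distinct squarefree integers > 1 with 30345 not a perfect square). To show equality we compute the minimal polynomial of γ. From γ = √119 + √255: γ^2 = 119 + 2√(30345) + 255 = 374 + 2√(30345), so γ^2 - 374 = 2√(30345); squaring, (γ^2 - 374)^2 = 4·30345, i.e. γ^4 - 748γ^2 + 139876 - 121380 = 0, i.e. γ^4 - 748γ^2 + 18496 = 0. So γ is a root of x^4 - 748x^2 + 18496. This polynomial is irreducible over Q: it has no rational root (each ±√119 ± √255 is irrational), and any factorization into two quadratics over Q would force √(30345) ∈ Q (pairing opposite roots) or √119, √255 ∈ Q (other pairings), all impossible. Hence [Q(γ):Q] = 4 = [Q(√119, √255):Q], so Q(γ) = Q(√119, √255).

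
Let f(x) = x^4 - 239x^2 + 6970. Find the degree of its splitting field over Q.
[K : Q] = 4

Solving the quadratic in x^2: x^2 = (239 ± √(239^2 - 4·6970))/2 = (239 ± √29241)/2 = (239 ± 171)/2, giving x^2 = 34 or x^2 = 205. So f(x) = (x^2 - 34)(x^2 - 205) and the roots of f are ±√34, ±√205. Hence the splitting field is K = Q(√34, √205). Since 34 and 205 are distinct squarefree integers > 1, their product 6970 is not a perfect square, so √205 ∉ Q(√34). By the tower law [K:Q] = [Q(√34,√205):Q(√34)] · [Q(√34):Q] = 2 · 2 = 4.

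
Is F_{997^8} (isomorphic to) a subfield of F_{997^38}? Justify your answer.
No: F_{997^8} is not a subfield of F_{997^38}

F_{p^m} embeds in F_{p^n} iff m | n. Here 8 ∤ 38 (since 38 = 4·8 + 6 with remainder 6 ≠ 0), so F_{997^8} is not a subfield of F_{997^38}. Equivalently: if it were, the tower law would give 8 = [F_{997^8}:F_997] dividing [F_{997^38}:F_997] = 38, contradiction.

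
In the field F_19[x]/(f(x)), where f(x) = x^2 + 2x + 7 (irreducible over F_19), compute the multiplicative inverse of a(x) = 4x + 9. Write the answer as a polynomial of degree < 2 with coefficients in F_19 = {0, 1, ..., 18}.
a(x)^(-1) ≡ 13x + 11 (mod f(x))

Since f is irreducible over F_19, F_19[x]/(f) is a field and a(x) ≠ 0 has an inverse. Apply the extended Euclidean algorithm to f(x) and a(x) in F_19[x]: f(x) = (5x + 13)·a(x) + (4). The last nonzero remainder is the constant 4 = gcd(f, a) in F_19. Back-substituting through the division chain expresses 4 = s(x)·a(x) + t(x)·f(x) with s(x) ≡ 14x + 6 (mod f), so (14x + 6)·a(x) ≡ 4 (mod f). Multiplying by 4^(-1) ≡ 5 in F_19 gives a(x)^(-1) ≡ 5·(14x + 6) ≡ 13x + 11 (mod f). Check: (4x + 9)·(13x + 11) = 14x^2 + 9x + 4 ≡ 1 (mod x^2 + 2x + 7).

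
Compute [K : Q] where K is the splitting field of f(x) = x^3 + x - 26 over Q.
[K : Q] = 6

By the rational root test, any rational root of the monic integer polynomial f(x) = x^3 + x - 26 must be an integer dividing the constant term -26, i.e. one of ±{1, 2, 13, 26}. Evaluating: f(1) = -24, f(-1) = -28, f(2) = -16, f(-2) = -36, f(13) = 2184, f(-13) = -2236, f(26) = 17576, f(-26) = -17628; none is 0, so f has no rational root and is therefore irreducible over Q (a cubic with no linear factor over a field is irreducible). For an irreducible cubic, the Galois group is A_3 or S_3 according as the discriminant disc(f) = -4a^3 - 27b^2 = -4·(1)^3 - 27·(-26)^2 = -18256 is or is not a square in Q. Here disc(f) = -18256 is not a perfect square in Q, so the Galois group of f over Q is not contained in A_3 and must be all of S_3. The splitting field has degree |S_3| = 6 over Q, so [K : Q] = 6.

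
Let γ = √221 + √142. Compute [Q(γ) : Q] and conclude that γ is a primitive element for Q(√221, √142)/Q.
[Q(γ) : Q] = 4 (equivalently, Q(γ) = Q(√221, √142))

Obviously Q(γ) ⊆ Q(√221, √142), and [Q(√221, √142):Q] = 4 (since 221, 142 are distinct squarefree integers > 1 with 31382 not a perfect square). To show equality we compute the minimal polynomial of γ. From γ = √221 + √142: γ^2 = 221 + 2√(31382) + 142 = 363 + 2√(31382), so γ^2 - 363 = 2√(31382); squaring, (γ^2 - 363)^2 = 4·31382, i.e. γ^4 - 726γ^2 + 131769 - 125528 = 0, i.e. γ^4 - 726γ^2 + 6241 = 0. So γ is a root of x^4 - 726x^2 + 6241. This polynomial is irreducible over Q: it has no rational root (each ±√221 ± √142 is irrational), and any factorization into two quadratics over Q would force √(31382) ∈ Q (pairing opposite roots) or √221, √142 ∈ Q (other pairings), all impossible. Hence [Q(γ):Q] = 4 = [Q(√221, √142):Q], so Q(γ) = Q(√221, √142).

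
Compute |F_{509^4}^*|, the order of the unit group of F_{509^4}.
|F_{509^4}^*| = 67122964560

F_{509^4} has 509^4 = 67122964561 elements; its multiplicative group consists of all nonzero elements, so |F_{509^4}^*| = 67122964561 - 1 = 67122964560. (It is cyclic since any finite subgroup of the multiplicative group of a field is cyclic.)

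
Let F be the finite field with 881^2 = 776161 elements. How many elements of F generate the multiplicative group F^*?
There are φ(776160) = 161280 primitive elements

F_q^* is cyclic of order q - 1 = 776160. A cyclic group of order m has exactly φ(m) generators. Here m = 776160 = 2^5 · 3^2 · 5 · 7^2 · 11, so the number of primitive elements is φ(776160) = 161280.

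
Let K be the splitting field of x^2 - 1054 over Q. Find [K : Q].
[K : Q] = 2

f(x) = x^2 - 1054 factors as (x - √1054)(x + √1054). The splitting field is K = Q(√1054). Since 1054 is squarefree and > 1, it is not a perfect square, so x^2 - 1054 is irreducible over Q and [Q(√1054) : Q] = 2. Hence [K : Q] = 2.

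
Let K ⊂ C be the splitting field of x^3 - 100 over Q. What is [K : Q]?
[K : Q] = 6

The roots of x^3 - 100 are ∛100, ω∛100, ω^2∛100 where ω = e^(2πi/3) is a primitive cube root of unity, so K = Q(∛100, ω). Now [Q(∛100):Q] = 3 (since 100 is not a perfect cube, x^3 - 100 is irreducible) and [Q(ω):Q] = 2. Both 2 and 3 divide [K:Q], and [K:Q] ≤ 3·2 = 6, so [K:Q] = 6. (Equivalently: Q(∛100) ⊂ R but ω ∉ R, so [K : Q(∛100)] = 2.)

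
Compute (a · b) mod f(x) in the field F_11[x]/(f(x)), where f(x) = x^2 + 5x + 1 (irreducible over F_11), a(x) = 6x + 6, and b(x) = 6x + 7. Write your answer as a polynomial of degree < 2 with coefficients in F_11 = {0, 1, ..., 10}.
a · b ≡ 8x + 6 (mod f(x))

Multiply in F_11[x]: a(x)·b(x) = (6x + 6)·(6x + 7) = 3x^2 + x + 9. This has degree ≥ 2, so divide by f(x) over F_11: 3x^2 + x + 9 = (3)·(x^2 + 5x + 1) + (8x + 6). Hence a·b ≡ 8x + 6 (mod f). (F_11[x]/(f) is a field with 11^2 = 121 elements since f is irreducible of degree 2.)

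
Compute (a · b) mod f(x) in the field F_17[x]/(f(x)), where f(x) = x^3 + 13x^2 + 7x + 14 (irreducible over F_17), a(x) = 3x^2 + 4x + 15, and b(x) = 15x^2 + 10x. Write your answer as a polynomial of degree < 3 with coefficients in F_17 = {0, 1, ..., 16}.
a · b ≡ 10x^2 + 10x + 11 (mod f(x))

Multiply in F_17[x]: a(x)·b(x) = (3x^2 + 4x + 15)·(15x^2 + 10x) = 11x^4 + 5x^3 + 10x^2 + 14x. This has degree ≥ 3, so divide by f(x) over F_17: 11x^4 + 5x^3 + 10x^2 + 14x = (11x + 15)·(x^3 + 13x^2 + 7x + 14) + (10x^2 + 10x + 11). Hence a·b ≡ 10x^2 + 10x + 11 (mod f). (F_17[x]/(f) is a field with 17^3 = 4913 elements since f is irreducible of degree 3.)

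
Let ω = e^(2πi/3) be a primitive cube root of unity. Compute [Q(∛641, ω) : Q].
[Q(∛641, ω) : Q] = 6

[Q(∛641):Q] = 3 (min poly x^3 - 641, irreducible since 641 is not a perfect cube). [Q(ω):Q] = 2 (min poly x^2 + x + 1). Since Q(∛641) ⊂ R and ω ∉ R, we have ω ∉ Q(∛641), so x^2 + x + 1 remains irreducible over Q(∛641) and [Q(∛641, ω) : Q(∛641)] = 2. By the tower law, [Q(∛641, ω) : Q] = 3 · 2 = 6. (In fact Q(∛641, ω) is the splitting field of x^3 - 641 over Q.)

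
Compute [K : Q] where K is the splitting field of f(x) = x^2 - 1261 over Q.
[K : Q] = 2

f(x) = x^2 - 1261 factors as (x - √1261)(x + √1261). The splitting field is K = Q(√1261). Since 1261 is squarefree and > 1, it is not a perfect square, so x^2 - 1261 is irreducible over Q and [Q(√1261) : Q] = 2. Hence [K : Q] = 2.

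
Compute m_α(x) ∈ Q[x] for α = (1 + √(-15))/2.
m_α(x) = x^2 - x + 4

From 2α - 1 = √(-15), squaring gives (2α - 1)^2 = -15, i.e. 4α^2 - 4α + 1 = -15, so α^2 - α + (1 + 15)/4 = 0. Since -15 ≡ 1 (mod 4), (1 + 15)/4 = 4 ∈ Z. The polynomial x^2 - x + 4 has discriminant 1 - 4·(4) = -15, which is not a perfect square in Q (d = -15 is squarefree and ≠ 1), so x^2 - x + 4 is irreducible over Q. It is the minimal polynomial of α.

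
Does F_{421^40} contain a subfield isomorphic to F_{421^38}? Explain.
No: F_{421^38} is not a subfield of F_{421^40}

F_{p^m} embeds in F_{p^n} iff m | n. Here 38 ∤ 40 (since 40 = 1·38 + 2 with remainder 2 ≠ 0), so F_{421^38} is not a subfield of F_{421^40}. Equivalently: if it were, the tower law would give 38 = [F_{421^38}:F_421] dividing [F_{421^40}:F_421] = 40, contradiction.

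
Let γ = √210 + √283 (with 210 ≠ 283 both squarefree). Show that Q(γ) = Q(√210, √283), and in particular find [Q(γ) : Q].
[Q(γ) : Q] = 4 (equivalently, Q(γ) = Q(√210, √283))

Obviously Q(γ) ⊆ Q(√210, √283), and [Q(√210, √283):Q] = 4 (since 210, 283 are distinct squarefree integers > 1 with 59430 not a perfect square). To show equality we compute the minimal polynomial of γ. From γ = √210 + √283: γ^2 = 210 + 2√(59430) + 283 = 493 + 2√(59430), so γ^2 - 493 = 2√(59430); squaring, (γ^2 - 493)^2 = 4·59430, i.e. γ^4 - 986γ^2 + 243049 - 237720 = 0, i.e. γ^4 - 986γ^2 + 5329 = 0. So γ is a root of x^4 - 986x^2 + 5329. This polynomial is irreducible over Q: it has no rational root (each ±√210 ± √283 is irrational), and any factorization into two quadratics over Q would force √(59430) ∈ Q (pairing opposite roots) or √210, √283 ∈ Q (other pairings), all impossible. Hence [Q(γ):Q] = 4 = [Q(√210, √283):Q], so Q(γ) = Q(√210, √283).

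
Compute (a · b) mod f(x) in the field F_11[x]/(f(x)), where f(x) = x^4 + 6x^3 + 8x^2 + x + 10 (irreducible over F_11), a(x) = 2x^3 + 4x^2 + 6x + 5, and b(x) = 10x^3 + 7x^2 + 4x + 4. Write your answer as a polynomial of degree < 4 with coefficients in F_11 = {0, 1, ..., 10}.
a · b ≡ 7x^3 + 2x^2 + 9x (mod f(x))

Multiply in F_11[x]: a(x)·b(x) = (2x^3 + 4x^2 + 6x + 5)·(10x^3 + 7x^2 + 4x + 4) = 9x^6 + 10x^5 + 8x^4 + 6x^3 + 9x^2 + 9. This has degree ≥ 4, so divide by f(x) over F_11: 9x^6 + 10x^5 + 8x^4 + 6x^3 + 9x^2 + 9 = (9x^2 + 2)·(x^4 + 6x^3 + 8x^2 + x + 10) + (7x^3 + 2x^2 + 9x). Hence a·b ≡ 7x^3 + 2x^2 + 9x (mod f). (F_11[x]/(f) is a field with 11^4 = 14641 elements since f is irreducible of degree 4.)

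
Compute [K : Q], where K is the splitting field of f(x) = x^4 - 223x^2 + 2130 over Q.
[K : Q] = 4

Solving the quadratic in x^2: x^2 = (223 ± √(223^2 - 4·2130))/2 = (223 ± √41209)/2 = (223 ± 203)/2, giving x^2 = 10 or x^2 = 213. So f(x) = (x^2 - 10)(x^2 - 213) and the roots of f are ±√10, ±√213. Hence the splitting field is K = Q(√10, √213). Since 10 and 213 are distinct squarefree integers > 1, their product 2130 is not a perfect square, so √213 ∉ Q(√10). By the tower law [K:Q] = [Q(√10,√213):Q(√10)] · [Q(√10):Q] = 2 · 2 = 4.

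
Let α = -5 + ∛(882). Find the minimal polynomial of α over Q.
m_α(x) = x^3 + 15x^2 + 75x - 757

Set β = α + 5 = ∛(882), so β^3 = 882. Then (α + 5)^3 - 882 = 0, i.e. α is a root of g(x) = (x + 5)^3 - 882 = x^3 + 15x^2 + 75x - 757. Since g(x) = h(x + 5) where h(x) = x^3 - 882, and h is irreducible over Q (because 882 is not a perfect cube, so h has no rational root, and a monic cubic with no rational root is irreducible), g is also irreducible (irreducibility is preserved under the substitution x → x + 5). Hence m_α(x) = x^3 + 15x^2 + 75x - 757.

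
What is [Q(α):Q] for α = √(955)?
[Q(α):Q] = 2

[Q(α):Q] equals the degree of the minimal polynomial of α. Here α^2 = 955 and x^2 - 955 is irreducible (d = 955 is squarefree, ≠ 1, hence not a square), so deg(m_α) = 2. Thus [Q(α):Q] = 2.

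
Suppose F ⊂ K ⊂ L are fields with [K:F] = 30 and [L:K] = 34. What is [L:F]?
[L:F] = 1020

The tower law says that for any tower of field extensions F ⊂ K ⊂ L with finite degrees, [L:F] = [L:K] · [K:F]. Here this gives [L:F] = 34 · 30 = 1020.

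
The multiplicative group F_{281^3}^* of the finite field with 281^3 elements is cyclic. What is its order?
|F_{281^3}^*| = 22188040

F_{281^3} has 281^3 = 22188041 elements; its multiplicative group consists of all nonzero elements, so |F_{281^3}^*| = 22188041 - 1 = 22188040. (It is cyclic since any finite subgroup of the multiplicative group of a field is cyclic.)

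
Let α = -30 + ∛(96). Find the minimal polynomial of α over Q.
m_α(x) = x^3 + 90x^2 + 2700x + 26904

Set β = α + 30 = ∛(96), so β^3 = 96. Then (α + 30)^3 - 96 = 0, i.e. α is a root of g(x) = (x + 30)^3 - 96 = x^3 + 90x^2 + 2700x + 26904. Since g(x) = h(x + 30) where h(x) = x^3 - 96, and h is irreducible over Q (because 96 is not a perfect cube, so h has no rational root, and a monic cubic with no rational root is irreducible), g is also irreducible (irreducibility is preserved under the substitution x → x + 30). Hence m_α(x) = x^3 + 90x^2 + 2700x + 26904.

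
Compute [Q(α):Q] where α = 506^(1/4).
[Q(α):Q] = 4

α is a root of x^4 - 506. By Eisenstein's criterion at the prime p = 2 (which divides the constant term 506 but p^2 = 4 does not, since 506 is squarefree), x^4 - 506 is irreducible over Q. Hence [Q(α):Q] = 4.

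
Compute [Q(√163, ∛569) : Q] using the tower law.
[Q(√163, ∛569) : Q] = 6

Let L = Q(√163, ∛569). Since Q(√163) ⊂ L and [Q(√163):Q] = 2, the tower law gives 2 | [L:Q]. Likewise Q(∛569) ⊂ L with [Q(∛569):Q] = 3 (because 569 is not a perfect cube), so 3 | [L:Q]. As gcd(2,3) = 1, [L:Q] is divisible by 6. Conversely L is generated over Q by √163 and ∛569, so [L:Q] ≤ 2·3 = 6. Therefore [Q(√163, ∛569) : Q] = 6.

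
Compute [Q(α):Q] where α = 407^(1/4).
[Q(α):Q] = 4

α is a root of x^4 - 407. By Eisenstein's criterion at the prime p = 11 (which divides the constant term 407 but p^2 = 121 does not, since 407 is squarefree), x^4 - 407 is irreducible over Q. Hence [Q(α):Q] = 4.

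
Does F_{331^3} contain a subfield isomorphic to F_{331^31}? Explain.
No: F_{331^31} is not a subfield of F_{331^3}

F_{p^m} embeds in F_{p^n} iff m | n. Here 31 ∤ 3 (since 3 = 0·31 + 3 with remainder 3 ≠ 0), so F_{331^31} is not a subfield of F_{331^3}. Equivalently: if it were, the tower law would give 31 = [F_{331^31}:F_331] dividing [F_{331^3}:F_331] = 3, contradiction.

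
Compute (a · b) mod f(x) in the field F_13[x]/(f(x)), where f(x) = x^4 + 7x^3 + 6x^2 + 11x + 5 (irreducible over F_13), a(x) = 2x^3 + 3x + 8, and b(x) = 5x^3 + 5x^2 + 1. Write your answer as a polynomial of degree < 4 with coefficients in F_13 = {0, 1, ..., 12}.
a · b ≡ 9x^3 + 12x^2 + 5 (mod f(x))

Multiply in F_13[x]: a(x)·b(x) = (2x^3 + 3x + 8)·(5x^3 + 5x^2 + 1) = 10x^6 + 10x^5 + 2x^4 + 5x^3 + x^2 + 3x + 8. This has degree ≥ 4, so divide by f(x) over F_13: 10x^6 + 10x^5 + 2x^4 + 5x^3 + x^2 + 3x + 8 = (10x^2 + 5x + 11)·(x^4 + 7x^3 + 6x^2 + 11x + 5) + (9x^3 + 12x^2 + 5). Hence a·b ≡ 9x^3 + 12x^2 + 5 (mod f). (F_13[x]/(f) is a field with 13^4 = 28561 elements since f is irreducible of degree 4.)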